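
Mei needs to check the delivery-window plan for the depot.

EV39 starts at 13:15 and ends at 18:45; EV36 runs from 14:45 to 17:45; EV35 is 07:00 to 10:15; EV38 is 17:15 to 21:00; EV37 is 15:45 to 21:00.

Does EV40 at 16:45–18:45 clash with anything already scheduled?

Yes — it overlaps EV36, EV37, EV38, EV39

EV35: ends 10:15 at or before EV40 starts 16:45 → clear.
EV39: starts 13:15 before EV40 ends 18:45, and ends 18:45 after EV40 starts 16:45 → overlap.
EV36: starts 14:45 before EV40 ends 18:45, and ends 17:45 after EV40 starts 16:45 → overlap.
EV37: starts 15:45 before EV40 ends 18:45, and ends 21:00 after EV40 starts 16:45 → overlap.
EV38: starts 17:15 before EV40 ends 18:45, and ends 21:00 after EV40 starts 16:45 → overlap.
EV40 overlaps EV36, EV37, EV38, EV39.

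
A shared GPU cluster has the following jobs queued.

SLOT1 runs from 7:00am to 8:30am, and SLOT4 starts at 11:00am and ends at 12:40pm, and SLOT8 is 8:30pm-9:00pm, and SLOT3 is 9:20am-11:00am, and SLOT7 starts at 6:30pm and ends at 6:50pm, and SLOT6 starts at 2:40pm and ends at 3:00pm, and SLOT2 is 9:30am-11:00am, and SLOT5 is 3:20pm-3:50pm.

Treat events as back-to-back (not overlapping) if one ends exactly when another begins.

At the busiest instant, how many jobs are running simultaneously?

Sort all start/end points and keep a running count:
7:00am start SLOT1 → 1
8:30am end SLOT1 → 0
9:20am start SLOT3 → 1
9:30am start SLOT2 → 2
11:00am end SLOT2 → 1
11:00am end SLOT3 → 0
11:00am start SLOT4 → 1
12:40pm end SLOT4 → 0
2:40pm start SLOT6 → 1
3:00pm end SLOT6 → 0
3:20pm start SLOT5 → 1
3:50pm end SLOT5 → 0
6:30pm start SLOT7 → 1
6:50pm end SLOT7 → 0
8:30pm start SLOT8 → 1
9:00pm end SLOT8 → 0
Peak is 2, at 9:30am (SLOT2, SLOT3).

2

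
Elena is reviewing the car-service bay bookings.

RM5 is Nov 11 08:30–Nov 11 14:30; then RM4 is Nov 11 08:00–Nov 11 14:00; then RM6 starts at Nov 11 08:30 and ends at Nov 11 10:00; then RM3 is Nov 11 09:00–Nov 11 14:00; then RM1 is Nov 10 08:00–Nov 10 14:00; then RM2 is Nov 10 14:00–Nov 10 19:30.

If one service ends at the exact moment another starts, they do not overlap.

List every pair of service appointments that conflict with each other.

Two intervals overlap when each starts before the other ends.
Sorted by start: RM1, RM2, RM4, RM5, RM6, RM3.
RM2 starts exactly when RM1 ends (back-to-back, no overlap), so nothing later overlaps RM1 either.
RM4 starts after RM2 ends, so nothing later overlaps RM2 either.
RM5 starts before RM4 ends → RM4 and RM5 overlap.
RM6 starts before RM4 ends → RM4 and RM6 overlap.
RM3 starts before RM4 ends → RM4 and RM3 overlap.
RM6 starts before RM5 ends → RM5 and RM6 overlap.
RM3 starts before RM5 ends → RM5 and RM3 overlap.
RM3 starts before RM6 ends → RM6 and RM3 overlap.

RM3 & RM4, RM3 & RM5, RM3 & RM6, RM4 & RM5, RM4 & RM6, RM5 & RM6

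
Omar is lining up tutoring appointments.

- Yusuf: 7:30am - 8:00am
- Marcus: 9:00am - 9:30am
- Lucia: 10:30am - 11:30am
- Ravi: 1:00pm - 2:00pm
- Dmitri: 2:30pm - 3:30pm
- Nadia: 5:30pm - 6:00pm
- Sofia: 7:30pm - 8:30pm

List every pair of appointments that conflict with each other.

Sorted by start: Yusuf, Marcus, Lucia, Ravi, Dmitri, Nadia, Sofia.
Marcus starts after Yusuf ends — done with Yusuf.
Lucia starts after Marcus ends — done with Marcus.
Ravi starts after Lucia ends — done with Lucia.
Dmitri starts after Ravi ends — done with Ravi.
Nadia starts after Dmitri ends — done with Dmitri.
Sofia starts after Nadia ends.

no conflicts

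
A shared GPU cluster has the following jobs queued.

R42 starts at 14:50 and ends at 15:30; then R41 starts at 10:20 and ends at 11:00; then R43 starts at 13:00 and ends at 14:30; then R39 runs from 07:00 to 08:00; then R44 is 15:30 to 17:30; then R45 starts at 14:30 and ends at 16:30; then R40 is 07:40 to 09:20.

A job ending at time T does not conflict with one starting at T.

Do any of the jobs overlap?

Check each pair: they overlap iff neither finishes before the other starts.
Sorted by start: R39, R40, R41, R43, R45, R42, R44.
R40 starts before R39 ends → R39 and R40 overlap.
That's a conflict, so the schedule is not conflict-free.

Yes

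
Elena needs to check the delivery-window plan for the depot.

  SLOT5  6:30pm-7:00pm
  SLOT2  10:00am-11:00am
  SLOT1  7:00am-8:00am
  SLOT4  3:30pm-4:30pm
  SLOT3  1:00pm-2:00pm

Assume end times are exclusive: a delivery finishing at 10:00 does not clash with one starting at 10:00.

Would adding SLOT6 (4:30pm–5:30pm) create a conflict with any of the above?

No — it doesn't clash with anything

SLOT1: ends 8:00am at or before SLOT6 starts 4:30pm → clear.
SLOT2: ends 11:00am at or before SLOT6 starts 4:30pm → clear.
SLOT3: ends 2:00pm at or before SLOT6 starts 4:30pm → clear.
SLOT4: ends 4:30pm at or before SLOT6 starts 4:30pm → clear.
SLOT5: starts 6:30pm at or after SLOT6 ends 5:30pm → clear.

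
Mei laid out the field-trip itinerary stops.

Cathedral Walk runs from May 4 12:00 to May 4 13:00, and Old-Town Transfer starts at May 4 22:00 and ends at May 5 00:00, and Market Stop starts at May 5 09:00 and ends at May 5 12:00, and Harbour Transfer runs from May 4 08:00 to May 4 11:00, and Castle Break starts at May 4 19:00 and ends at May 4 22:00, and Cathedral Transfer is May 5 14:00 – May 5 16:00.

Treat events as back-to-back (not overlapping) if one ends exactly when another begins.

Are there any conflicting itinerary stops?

No

Sorted by start: Harbour Transfer, Cathedral Walk, Castle Break, Old-Town Transfer, Market Stop, Cathedral Transfer.
Cathedral Walk starts after Harbour Transfer ends, so nothing later overlaps Harbour Transfer either.
Castle Break starts after Cathedral Walk ends, so nothing later overlaps Cathedral Walk either.
Old-Town Transfer starts exactly when Castle Break ends (back-to-back, no overlap), so nothing later overlaps Castle Break either.
Market Stop starts after Old-Town Transfer ends, so nothing later overlaps Old-Town Transfer either.
Cathedral Transfer starts after Market Stop ends.
Every pair is clear; the schedule has no overlaps.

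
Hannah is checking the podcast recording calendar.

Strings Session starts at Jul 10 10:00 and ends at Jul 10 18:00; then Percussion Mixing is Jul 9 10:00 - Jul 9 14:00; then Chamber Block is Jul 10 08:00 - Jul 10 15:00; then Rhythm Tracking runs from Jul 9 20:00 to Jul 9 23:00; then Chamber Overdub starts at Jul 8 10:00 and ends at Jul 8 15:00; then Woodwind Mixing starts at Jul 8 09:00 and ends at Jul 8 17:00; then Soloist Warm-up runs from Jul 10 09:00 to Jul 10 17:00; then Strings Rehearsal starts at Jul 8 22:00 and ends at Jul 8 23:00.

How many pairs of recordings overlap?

Sorted by start: Woodwind Mixing, Chamber Overdub, Strings Rehearsal, Percussion Mixing, Rhythm Tracking, Chamber Block, Soloist Warm-up, Strings Session.
Chamber Overdub starts before Woodwind Mixing ends → Woodwind Mixing and Chamber Overdub overlap.
Strings Rehearsal starts after Woodwind Mixing ends; Woodwind Mixing is clear from here.
Strings Rehearsal starts after Chamber Overdub ends; Chamber Overdub is clear from here.
Percussion Mixing starts after Strings Rehearsal ends; Strings Rehearsal is clear from here.
Rhythm Tracking starts after Percussion Mixing ends; Percussion Mixing is clear from here.
Chamber Block starts after Rhythm Tracking ends; Rhythm Tracking is clear from here.
Soloist Warm-up starts before Chamber Block ends → Chamber Block and Soloist Warm-up overlap.
Strings Session starts before Chamber Block ends → Chamber Block and Strings Session overlap.
Strings Session starts before Soloist Warm-up ends → Soloist Warm-up and Strings Session overlap.
Overlapping pairs: Chamber Block & Soloist Warm-up, Chamber Block & Strings Session, Chamber Overdub & Woodwind Mixing, Soloist Warm-up & Strings Session — 4 in total.

4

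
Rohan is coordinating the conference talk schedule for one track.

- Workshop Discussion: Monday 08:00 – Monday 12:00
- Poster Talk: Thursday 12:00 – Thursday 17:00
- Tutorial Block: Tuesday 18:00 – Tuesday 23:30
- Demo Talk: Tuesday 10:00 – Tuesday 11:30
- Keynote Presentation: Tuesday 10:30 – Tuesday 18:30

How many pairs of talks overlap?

Sorted by start: Workshop Discussion, Demo Talk, Keynote Presentation, Tutorial Block, Poster Talk.
Demo Talk starts after Workshop Discussion ends, so nothing later overlaps Workshop Discussion either.
Keynote Presentation starts before Demo Talk ends → Demo Talk and Keynote Presentation overlap.
Tutorial Block starts after Demo Talk ends, so nothing later overlaps Demo Talk either.
Tutorial Block starts before Keynote Presentation ends → Keynote Presentation and Tutorial Block overlap.
Poster Talk starts after Keynote Presentation ends.
Poster Talk starts after Tutorial Block ends.
Overlapping pairs: Demo Talk & Keynote Presentation, Keynote Presentation & Tutorial Block — 2 in total.

2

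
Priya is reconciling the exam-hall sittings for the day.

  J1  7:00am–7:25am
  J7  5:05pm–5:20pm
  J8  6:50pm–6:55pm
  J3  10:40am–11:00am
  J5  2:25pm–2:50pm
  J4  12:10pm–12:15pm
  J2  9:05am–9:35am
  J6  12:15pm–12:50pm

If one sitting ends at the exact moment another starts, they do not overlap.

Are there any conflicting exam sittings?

No

Two intervals overlap when each starts before the other ends.
Sorted by start: J1, J2, J3, J4, J6, J5, J7, J8.
J2 starts after J1 ends, so nothing later overlaps J1 either.
J3 starts after J2 ends, so nothing later overlaps J2 either.
J4 starts after J3 ends, so nothing later overlaps J3 either.
J6 starts exactly when J4 ends (back-to-back, no overlap), so nothing later overlaps J4 either.
J5 starts after J6 ends, so nothing later overlaps J6 either.
J7 starts after J5 ends, so nothing later overlaps J5 either.
J8 starts after J7 ends.
Every pair is clear; the schedule has no overlaps.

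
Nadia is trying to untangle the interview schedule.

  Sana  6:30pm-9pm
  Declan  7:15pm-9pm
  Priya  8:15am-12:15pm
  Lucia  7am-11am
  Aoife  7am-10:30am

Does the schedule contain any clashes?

Check each pair: they overlap iff neither finishes before the other starts.
Sorted by start: Aoife, Lucia, Priya, Sana, Declan.
Lucia starts before Aoife ends → Aoife and Lucia overlap.
That's a conflict, so the schedule is not conflict-free.

Yes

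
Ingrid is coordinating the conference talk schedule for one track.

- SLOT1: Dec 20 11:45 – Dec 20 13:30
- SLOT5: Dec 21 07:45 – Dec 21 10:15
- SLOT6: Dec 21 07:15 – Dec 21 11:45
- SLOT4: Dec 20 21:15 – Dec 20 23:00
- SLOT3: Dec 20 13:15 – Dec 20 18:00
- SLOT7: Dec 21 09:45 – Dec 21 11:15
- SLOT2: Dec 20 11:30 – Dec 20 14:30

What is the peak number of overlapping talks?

Walk through starts and ends in time order (an end at T is processed before a start at T):
Dec 20 11:30 start SLOT2 → 1
Dec 20 11:45 start SLOT1 → 2
Dec 20 13:15 start SLOT3 → 3
Dec 20 13:30 end SLOT1 → 2
Dec 20 14:30 end SLOT2 → 1
Dec 20 18:00 end SLOT3 → 0
Dec 20 21:15 start SLOT4 → 1
Dec 20 23:00 end SLOT4 → 0
Dec 21 07:15 start SLOT6 → 1
Dec 21 07:45 start SLOT5 → 2
Dec 21 09:45 start SLOT7 → 3
Dec 21 10:15 end SLOT5 → 2
Dec 21 11:15 end SLOT7 → 1
Dec 21 11:45 end SLOT6 → 0
Peak is 3, at Dec 20 13:15 (SLOT1, SLOT2, SLOT3).

3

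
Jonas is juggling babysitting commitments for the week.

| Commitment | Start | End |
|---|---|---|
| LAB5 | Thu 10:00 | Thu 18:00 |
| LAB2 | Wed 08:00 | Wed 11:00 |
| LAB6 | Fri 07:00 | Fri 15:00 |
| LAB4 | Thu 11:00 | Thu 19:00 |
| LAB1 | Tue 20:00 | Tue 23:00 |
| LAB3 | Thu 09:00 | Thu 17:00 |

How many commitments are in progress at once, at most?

Walk through starts and ends in time order (an end at T is processed before a start at T):
Tue 20:00 start LAB1 → 1
Tue 23:00 end LAB1 → 0
Wed 08:00 start LAB2 → 1
Wed 11:00 end LAB2 → 0
Thu 09:00 start LAB3 → 1
Thu 10:00 start LAB5 → 2
Thu 11:00 start LAB4 → 3
Thu 17:00 end LAB3 → 2
Thu 18:00 end LAB5 → 1
Thu 19:00 end LAB4 → 0
Fri 07:00 start LAB6 → 1
Fri 15:00 end LAB6 → 0
Peak is 3, at Thu 11:00 (LAB3, LAB4, LAB5).

3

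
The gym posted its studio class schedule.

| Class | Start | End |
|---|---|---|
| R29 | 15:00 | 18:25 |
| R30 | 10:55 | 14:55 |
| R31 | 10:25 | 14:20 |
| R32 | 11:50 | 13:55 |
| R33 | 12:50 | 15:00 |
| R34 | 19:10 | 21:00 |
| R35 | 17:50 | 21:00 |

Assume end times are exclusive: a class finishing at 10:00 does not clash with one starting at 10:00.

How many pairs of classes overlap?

8

Sorted by start: R31, R30, R32, R33, R29, R35, R34.
R30 starts before R31 ends → R31 and R30 overlap.
R32 starts before R31 ends → R31 and R32 overlap.
R33 starts before R31 ends → R31 and R33 overlap.
R29 starts after R31 ends; R31 is clear from here.
R32 starts before R30 ends → R30 and R32 overlap.
R33 starts before R30 ends → R30 and R33 overlap.
R29 starts after R30 ends; R30 is clear from here.
R33 starts before R32 ends → R32 and R33 overlap.
R29 starts after R32 ends; R32 is clear from here.
R29 starts exactly when R33 ends (back-to-back, no overlap); R33 is clear from here.
R35 starts before R29 ends → R29 and R35 overlap.
R34 starts after R29 ends.
R34 starts before R35 ends → R35 and R34 overlap.
Overlapping pairs: R29 & R35, R30 & R31, R30 & R32, R30 & R33, R31 & R32, R31 & R33, R32 & R33, R34 & R35 — 8 in total.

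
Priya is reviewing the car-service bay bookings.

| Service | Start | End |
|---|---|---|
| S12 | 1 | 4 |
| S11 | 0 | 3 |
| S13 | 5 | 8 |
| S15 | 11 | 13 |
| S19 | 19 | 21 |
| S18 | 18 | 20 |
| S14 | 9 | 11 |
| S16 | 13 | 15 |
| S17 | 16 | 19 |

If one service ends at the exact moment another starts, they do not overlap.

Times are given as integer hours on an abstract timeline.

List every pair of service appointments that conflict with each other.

Check each pair: they overlap iff neither finishes before the other starts.
Sorted by start: S11, S12, S13, S14, S15, S16, S17, S18, S19.
S12 starts before S11 ends → S11 and S12 overlap.
S13 starts after S11 ends; S11 is clear from here.
S13 starts after S12 ends; S12 is clear from here.
S14 starts after S13 ends; S13 is clear from here.
S15 starts exactly when S14 ends (back-to-back, no overlap); S14 is clear from here.
S16 starts exactly when S15 ends (back-to-back, no overlap); S15 is clear from here.
S17 starts after S16 ends; S16 is clear from here.
S18 starts before S17 ends → S17 and S18 overlap.
S19 starts exactly when S17 ends (back-to-back, no overlap).
S19 starts before S18 ends → S18 and S19 overlap.

S11 & S12, S17 & S18, S18 & S19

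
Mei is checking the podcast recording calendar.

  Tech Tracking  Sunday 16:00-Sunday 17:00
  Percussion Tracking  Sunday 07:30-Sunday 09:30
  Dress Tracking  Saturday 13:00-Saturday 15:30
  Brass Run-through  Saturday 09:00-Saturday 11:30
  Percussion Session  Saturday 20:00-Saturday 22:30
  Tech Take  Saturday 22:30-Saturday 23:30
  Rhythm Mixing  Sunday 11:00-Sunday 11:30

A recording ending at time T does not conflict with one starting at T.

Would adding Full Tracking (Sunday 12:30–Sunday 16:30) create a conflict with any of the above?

Brass Run-through: ends Saturday 11:30 at or before Full Tracking starts Sunday 12:30 → clear.
Dress Tracking: ends Saturday 15:30 at or before Full Tracking starts Sunday 12:30 → clear.
Percussion Session: ends Saturday 22:30 at or before Full Tracking starts Sunday 12:30 → clear.
Tech Take: ends Saturday 23:30 at or before Full Tracking starts Sunday 12:30 → clear.
Percussion Tracking: ends Sunday 09:30 at or before Full Tracking starts Sunday 12:30 → clear.
Rhythm Mixing: ends Sunday 11:30 at or before Full Tracking starts Sunday 12:30 → clear.
Tech Tracking: starts Sunday 16:00 before Full Tracking ends Sunday 16:30, and ends Sunday 17:00 after Full Tracking starts Sunday 12:30 → overlap.
Full Tracking overlaps Tech Tracking.

Yes — it overlaps Tech Tracking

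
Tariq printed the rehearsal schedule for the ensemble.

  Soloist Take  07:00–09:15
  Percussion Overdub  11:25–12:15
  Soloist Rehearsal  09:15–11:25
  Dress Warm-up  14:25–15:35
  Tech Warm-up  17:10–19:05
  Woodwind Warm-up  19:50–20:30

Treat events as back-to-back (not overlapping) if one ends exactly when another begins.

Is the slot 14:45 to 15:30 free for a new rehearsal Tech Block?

No — it overlaps Dress Warm-up

Soloist Take: ends 09:15 at or before Tech Block starts 14:45 → clear.
Soloist Rehearsal: ends 11:25 at or before Tech Block starts 14:45 → clear.
Percussion Overdub: ends 12:15 at or before Tech Block starts 14:45 → clear.
Dress Warm-up: starts 14:25 before Tech Block ends 15:30, and ends 15:35 after Tech Block starts 14:45 → overlap.
Tech Warm-up: starts 17:10 at or after Tech Block ends 15:30 → clear.
Woodwind Warm-up: starts 19:50 at or after Tech Block ends 15:30 → clear.
Tech Block overlaps Dress Warm-up.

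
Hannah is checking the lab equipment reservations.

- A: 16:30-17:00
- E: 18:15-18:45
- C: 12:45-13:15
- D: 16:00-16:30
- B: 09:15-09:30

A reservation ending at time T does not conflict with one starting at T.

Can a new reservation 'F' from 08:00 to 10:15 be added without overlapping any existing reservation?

No — it overlaps B

B: starts 09:15 before F ends 10:15, and ends 09:30 after F starts 08:00 → overlap.
C: starts 12:45 at or after F ends 10:15 → clear.
D: starts 16:00 at or after F ends 10:15 → clear.
A: starts 16:30 at or after F ends 10:15 → clear.
E: starts 18:15 at or after F ends 10:15 → clear.
F overlaps B.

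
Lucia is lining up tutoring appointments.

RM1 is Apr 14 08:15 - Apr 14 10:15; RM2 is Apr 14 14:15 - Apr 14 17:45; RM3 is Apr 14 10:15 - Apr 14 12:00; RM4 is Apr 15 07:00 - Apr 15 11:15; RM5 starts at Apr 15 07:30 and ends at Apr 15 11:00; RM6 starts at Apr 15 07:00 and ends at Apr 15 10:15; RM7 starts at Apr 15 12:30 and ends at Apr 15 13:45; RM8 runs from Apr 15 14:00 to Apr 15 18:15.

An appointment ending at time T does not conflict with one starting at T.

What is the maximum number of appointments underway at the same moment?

3

Walk through starts and ends in time order (an end at T is processed before a start at T):
Apr 14 08:15 start RM1 → 1
Apr 14 10:15 end RM1 → 0
Apr 14 10:15 start RM3 → 1
Apr 14 12:00 end RM3 → 0
Apr 14 14:15 start RM2 → 1
Apr 14 17:45 end RM2 → 0
Apr 15 07:00 start RM4 → 1
Apr 15 07:00 start RM6 → 2
Apr 15 07:30 start RM5 → 3
Apr 15 10:15 end RM6 → 2
Apr 15 11:00 end RM5 → 1
Apr 15 11:15 end RM4 → 0
Apr 15 12:30 start RM7 → 1
Apr 15 13:45 end RM7 → 0
Apr 15 14:00 start RM8 → 1
Apr 15 18:15 end RM8 → 0
Peak is 3, at Apr 15 07:30 (RM4, RM5, RM6).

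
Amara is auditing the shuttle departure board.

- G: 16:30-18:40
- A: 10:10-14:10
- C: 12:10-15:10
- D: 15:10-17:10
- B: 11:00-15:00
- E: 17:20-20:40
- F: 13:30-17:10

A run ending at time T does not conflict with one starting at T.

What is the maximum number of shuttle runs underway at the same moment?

4

Sweep the timeline, counting +1 at each start and −1 at each end (ends before starts at a tie):
10:10 start A → 1
11:00 start B → 2
12:10 start C → 3
13:30 start F → 4
14:10 end A → 3
15:00 end B → 2
15:10 end C → 1
15:10 start D → 2
16:30 start G → 3
17:10 end D → 2
17:10 end F → 1
17:20 start E → 2
18:40 end G → 1
20:40 end E → 0
Peak is 4, at 13:30 (A, B, C, F).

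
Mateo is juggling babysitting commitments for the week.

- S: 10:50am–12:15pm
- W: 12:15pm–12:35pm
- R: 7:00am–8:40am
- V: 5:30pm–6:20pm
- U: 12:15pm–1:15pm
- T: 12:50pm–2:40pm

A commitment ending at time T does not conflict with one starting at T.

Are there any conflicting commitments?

Sorted by start: R, S, U, W, T, V.
S starts after R ends, so nothing later overlaps R either.
U starts exactly when S ends (back-to-back, no overlap), so nothing later overlaps S either.
W starts before U ends → U and W overlap.
That's a conflict, so the schedule is not conflict-free.

Yes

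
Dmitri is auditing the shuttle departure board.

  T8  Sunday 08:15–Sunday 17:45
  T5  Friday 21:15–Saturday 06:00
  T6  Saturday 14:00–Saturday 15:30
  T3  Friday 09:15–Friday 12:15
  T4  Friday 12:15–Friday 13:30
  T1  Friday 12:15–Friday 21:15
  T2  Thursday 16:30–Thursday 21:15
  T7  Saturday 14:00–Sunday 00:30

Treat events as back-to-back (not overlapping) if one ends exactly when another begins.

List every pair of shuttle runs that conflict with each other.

T1 & T4, T6 & T7

Sorted by start: T2, T3, T1, T4, T5, T6, T7, T8.
T3 starts after T2 ends, so nothing later overlaps T2 either.
T1 starts exactly when T3 ends (back-to-back, no overlap), so nothing later overlaps T3 either.
T4 starts before T1 ends → T1 and T4 overlap.
T5 starts exactly when T1 ends (back-to-back, no overlap), so nothing later overlaps T1 either.
T5 starts after T4 ends, so nothing later overlaps T4 either.
T6 starts after T5 ends, so nothing later overlaps T5 either.
T7 starts before T6 ends → T6 and T7 overlap.
T8 starts after T6 ends.
T8 starts after T7 ends.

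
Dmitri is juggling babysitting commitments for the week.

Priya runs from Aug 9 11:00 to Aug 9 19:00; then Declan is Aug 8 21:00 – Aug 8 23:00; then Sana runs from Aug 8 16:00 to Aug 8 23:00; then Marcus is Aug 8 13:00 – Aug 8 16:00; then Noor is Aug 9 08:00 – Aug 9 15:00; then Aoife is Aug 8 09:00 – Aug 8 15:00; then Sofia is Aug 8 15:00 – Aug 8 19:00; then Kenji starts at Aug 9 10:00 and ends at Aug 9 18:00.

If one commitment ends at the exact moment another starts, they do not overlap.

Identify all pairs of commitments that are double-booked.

Sorted by start: Aoife, Marcus, Sofia, Sana, Declan, Noor, Kenji, Priya.
Marcus starts before Aoife ends → Aoife and Marcus overlap.
Sofia starts exactly when Aoife ends (back-to-back, no overlap), so Aoife has no further overlaps.
Sofia starts before Marcus ends → Marcus and Sofia overlap.
Sana starts exactly when Marcus ends (back-to-back, no overlap), so Marcus has no further overlaps.
Sana starts before Sofia ends → Sofia and Sana overlap.
Declan starts after Sofia ends, so Sofia has no further overlaps.
Declan starts before Sana ends → Sana and Declan overlap.
Noor starts after Sana ends, so Sana has no further overlaps.
Noor starts after Declan ends, so Declan has no further overlaps.
Kenji starts before Noor ends → Noor and Kenji overlap.
Priya starts before Noor ends → Noor and Priya overlap.
Priya starts before Kenji ends → Kenji and Priya overlap.

Aoife & Marcus, Declan & Sana, Kenji & Noor, Kenji & Priya, Marcus & Sofia, Noor & Priya, Sana & Sofia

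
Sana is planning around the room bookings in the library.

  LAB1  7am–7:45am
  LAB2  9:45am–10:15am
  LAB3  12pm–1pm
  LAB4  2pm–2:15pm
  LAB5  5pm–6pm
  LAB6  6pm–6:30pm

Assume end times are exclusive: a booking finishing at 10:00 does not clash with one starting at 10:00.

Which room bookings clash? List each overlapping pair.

Sorted by start: LAB1, LAB2, LAB3, LAB4, LAB5, LAB6.
LAB2 starts after LAB1 ends — done with LAB1.
LAB3 starts after LAB2 ends — done with LAB2.
LAB4 starts after LAB3 ends — done with LAB3.
LAB5 starts after LAB4 ends — done with LAB4.
LAB6 starts exactly when LAB5 ends (back-to-back, no overlap).

none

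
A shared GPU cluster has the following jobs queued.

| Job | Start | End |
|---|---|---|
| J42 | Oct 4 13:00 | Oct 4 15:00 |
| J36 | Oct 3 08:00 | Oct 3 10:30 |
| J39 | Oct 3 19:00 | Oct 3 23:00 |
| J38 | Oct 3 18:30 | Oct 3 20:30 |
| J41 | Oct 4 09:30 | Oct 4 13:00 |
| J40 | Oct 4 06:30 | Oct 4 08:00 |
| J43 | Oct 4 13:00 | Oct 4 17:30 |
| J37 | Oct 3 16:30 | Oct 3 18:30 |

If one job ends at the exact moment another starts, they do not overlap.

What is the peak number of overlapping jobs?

Walk through starts and ends in time order (an end at T is processed before a start at T):
Oct 3 08:00 start J36 → 1
Oct 3 10:30 end J36 → 0
Oct 3 16:30 start J37 → 1
Oct 3 18:30 end J37 → 0
Oct 3 18:30 start J38 → 1
Oct 3 19:00 start J39 → 2
Oct 3 20:30 end J38 → 1
Oct 3 23:00 end J39 → 0
Oct 4 06:30 start J40 → 1
Oct 4 08:00 end J40 → 0
Oct 4 09:30 start J41 → 1
Oct 4 13:00 end J41 → 0
Oct 4 13:00 start J42 → 1
Oct 4 13:00 start J43 → 2
Oct 4 15:00 end J42 → 1
Oct 4 17:30 end J43 → 0
Peak is 2, at Oct 3 19:00 (J38, J39).

2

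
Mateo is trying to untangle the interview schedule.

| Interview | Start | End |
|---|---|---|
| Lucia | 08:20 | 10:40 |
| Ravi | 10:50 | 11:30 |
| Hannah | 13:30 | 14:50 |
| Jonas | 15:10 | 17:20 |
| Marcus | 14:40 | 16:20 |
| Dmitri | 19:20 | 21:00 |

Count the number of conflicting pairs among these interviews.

2

Sorted by start: Lucia, Ravi, Hannah, Marcus, Jonas, Dmitri.
Ravi starts after Lucia ends — done with Lucia.
Hannah starts after Ravi ends — done with Ravi.
Marcus starts before Hannah ends → Hannah and Marcus overlap.
Jonas starts after Hannah ends — done with Hannah.
Jonas starts before Marcus ends → Marcus and Jonas overlap.
Dmitri starts after Marcus ends.
Dmitri starts after Jonas ends.
Overlapping pairs: Hannah & Marcus, Jonas & Marcus — 2 in total.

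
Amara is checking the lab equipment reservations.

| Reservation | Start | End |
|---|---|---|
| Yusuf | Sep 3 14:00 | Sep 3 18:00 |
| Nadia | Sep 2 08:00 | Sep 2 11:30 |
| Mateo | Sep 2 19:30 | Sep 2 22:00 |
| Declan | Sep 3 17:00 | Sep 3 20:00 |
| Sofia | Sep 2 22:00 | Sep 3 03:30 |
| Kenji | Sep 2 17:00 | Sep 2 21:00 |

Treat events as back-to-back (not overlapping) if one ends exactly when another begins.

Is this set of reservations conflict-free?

Sorted by start: Nadia, Kenji, Mateo, Sofia, Yusuf, Declan.
Kenji starts after Nadia ends, so Nadia has no further overlaps.
Mateo starts before Kenji ends → Kenji and Mateo overlap.
That's a conflict, so the schedule is not conflict-free.

No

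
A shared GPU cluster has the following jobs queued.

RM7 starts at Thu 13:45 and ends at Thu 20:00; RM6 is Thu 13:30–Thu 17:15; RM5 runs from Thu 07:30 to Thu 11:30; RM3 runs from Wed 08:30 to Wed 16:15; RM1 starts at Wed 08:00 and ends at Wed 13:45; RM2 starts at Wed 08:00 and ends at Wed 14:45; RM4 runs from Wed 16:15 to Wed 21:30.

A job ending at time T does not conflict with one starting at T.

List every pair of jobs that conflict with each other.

Check each pair: they overlap iff neither finishes before the other starts.
Sorted by start: RM1, RM2, RM3, RM4, RM5, RM6, RM7.
RM2 starts before RM1 ends → RM1 and RM2 overlap.
RM3 starts before RM1 ends → RM1 and RM3 overlap.
RM4 starts after RM1 ends; RM1 is clear from here.
RM3 starts before RM2 ends → RM2 and RM3 overlap.
RM4 starts after RM2 ends; RM2 is clear from here.
RM4 starts exactly when RM3 ends (back-to-back, no overlap); RM3 is clear from here.
RM5 starts after RM4 ends; RM4 is clear from here.
RM6 starts after RM5 ends; RM5 is clear from here.
RM7 starts before RM6 ends → RM6 and RM7 overlap.

RM1 & RM2, RM1 & RM3, RM2 & RM3, RM6 & RM7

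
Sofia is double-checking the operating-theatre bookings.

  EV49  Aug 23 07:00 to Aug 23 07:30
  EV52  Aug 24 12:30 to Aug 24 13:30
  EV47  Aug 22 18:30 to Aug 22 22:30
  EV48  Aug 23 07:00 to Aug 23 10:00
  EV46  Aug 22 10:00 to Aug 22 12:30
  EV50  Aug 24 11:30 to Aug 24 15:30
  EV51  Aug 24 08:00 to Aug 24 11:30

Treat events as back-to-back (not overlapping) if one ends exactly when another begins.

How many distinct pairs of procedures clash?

2

Two intervals overlap when each starts before the other ends.
Sorted by start: EV46, EV47, EV48, EV49, EV51, EV50, EV52.
EV47 starts after EV46 ends; EV46 is clear from here.
EV48 starts after EV47 ends; EV47 is clear from here.
EV49 starts before EV48 ends → EV48 and EV49 overlap.
EV51 starts after EV48 ends; EV48 is clear from here.
EV51 starts after EV49 ends; EV49 is clear from here.
EV50 starts exactly when EV51 ends (back-to-back, no overlap); EV51 is clear from here.
EV52 starts before EV50 ends → EV50 and EV52 overlap.
Overlapping pairs: EV48 & EV49, EV50 & EV52 — 2 in total.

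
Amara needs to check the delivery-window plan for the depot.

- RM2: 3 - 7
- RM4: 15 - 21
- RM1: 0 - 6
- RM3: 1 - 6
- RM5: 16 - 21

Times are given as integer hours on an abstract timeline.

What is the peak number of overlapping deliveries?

3

Sweep the timeline, counting +1 at each start and −1 at each end (ends before starts at a tie):
0 start RM1 → 1
1 start RM3 → 2
3 start RM2 → 3
6 end RM1 → 2
6 end RM3 → 1
7 end RM2 → 0
15 start RM4 → 1
16 start RM5 → 2
21 end RM4 → 1
21 end RM5 → 0
Peak is 3, at 3 (RM1, RM2, RM3).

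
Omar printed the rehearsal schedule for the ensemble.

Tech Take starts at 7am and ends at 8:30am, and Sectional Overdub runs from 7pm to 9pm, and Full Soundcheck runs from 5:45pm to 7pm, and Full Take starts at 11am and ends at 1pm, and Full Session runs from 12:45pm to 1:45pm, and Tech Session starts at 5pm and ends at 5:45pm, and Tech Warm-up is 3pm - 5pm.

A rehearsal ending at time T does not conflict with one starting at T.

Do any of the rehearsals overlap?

Check each pair: they overlap iff neither finishes before the other starts.
Sorted by start: Tech Take, Full Take, Full Session, Tech Warm-up, Tech Session, Full Soundcheck, Sectional Overdub.
Full Take starts after Tech Take ends; Tech Take is clear from here.
Full Session starts before Full Take ends → Full Take and Full Session overlap.
That's a conflict, so the schedule is not conflict-free.

Yes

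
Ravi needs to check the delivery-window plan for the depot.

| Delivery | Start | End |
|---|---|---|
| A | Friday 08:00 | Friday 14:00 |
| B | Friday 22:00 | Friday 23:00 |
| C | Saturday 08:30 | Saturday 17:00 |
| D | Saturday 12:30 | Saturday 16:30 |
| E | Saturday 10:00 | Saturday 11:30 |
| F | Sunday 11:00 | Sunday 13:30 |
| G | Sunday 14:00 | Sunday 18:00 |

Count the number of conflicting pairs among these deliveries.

2

Sorted by start: A, B, C, E, D, F, G.
B starts after A ends; A is clear from here.
C starts after B ends; B is clear from here.
E starts before C ends → C and E overlap.
D starts before C ends → C and D overlap.
F starts after C ends; C is clear from here.
D starts after E ends; E is clear from here.
F starts after D ends; D is clear from here.
G starts after F ends.
Overlapping pairs: C & D, C & E — 2 in total.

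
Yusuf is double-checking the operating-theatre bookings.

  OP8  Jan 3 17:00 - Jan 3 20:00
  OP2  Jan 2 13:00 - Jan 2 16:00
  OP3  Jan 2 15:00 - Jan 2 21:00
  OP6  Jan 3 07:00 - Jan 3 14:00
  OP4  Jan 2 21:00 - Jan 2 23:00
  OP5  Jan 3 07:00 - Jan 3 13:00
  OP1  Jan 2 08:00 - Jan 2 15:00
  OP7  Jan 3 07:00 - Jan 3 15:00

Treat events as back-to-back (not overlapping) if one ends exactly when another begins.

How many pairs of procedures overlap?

Sorted by start: OP1, OP2, OP3, OP4, OP5, OP6, OP7, OP8.
OP2 starts before OP1 ends → OP1 and OP2 overlap.
OP3 starts exactly when OP1 ends (back-to-back, no overlap) — done with OP1.
OP3 starts before OP2 ends → OP2 and OP3 overlap.
OP4 starts after OP2 ends — done with OP2.
OP4 starts exactly when OP3 ends (back-to-back, no overlap) — done with OP3.
OP5 starts after OP4 ends — done with OP4.
OP6 starts before OP5 ends → OP5 and OP6 overlap.
OP7 starts before OP5 ends → OP5 and OP7 overlap.
OP8 starts after OP5 ends.
OP7 starts before OP6 ends → OP6 and OP7 overlap.
OP8 starts after OP6 ends.
OP8 starts after OP7 ends.
Overlapping pairs: OP1 & OP2, OP2 & OP3, OP5 & OP6, OP5 & OP7, OP6 & OP7 — 5 in total.

5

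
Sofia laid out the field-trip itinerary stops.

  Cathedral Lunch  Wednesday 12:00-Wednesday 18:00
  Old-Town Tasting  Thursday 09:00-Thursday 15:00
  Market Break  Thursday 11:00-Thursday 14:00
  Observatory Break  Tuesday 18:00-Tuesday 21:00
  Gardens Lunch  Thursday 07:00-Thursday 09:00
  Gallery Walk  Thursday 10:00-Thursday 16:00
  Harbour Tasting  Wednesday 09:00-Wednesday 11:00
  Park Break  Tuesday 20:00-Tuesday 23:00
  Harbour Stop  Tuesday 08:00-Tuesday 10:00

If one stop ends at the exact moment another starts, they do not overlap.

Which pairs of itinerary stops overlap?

Gallery Walk & Market Break, Gallery Walk & Old-Town Tasting, Market Break & Old-Town Tasting, Observatory Break & Park Break

Sorted by start: Harbour Stop, Observatory Break, Park Break, Harbour Tasting, Cathedral Lunch, Gardens Lunch, Old-Town Tasting, Gallery Walk, Market Break.
Observatory Break starts after Harbour Stop ends, so nothing later overlaps Harbour Stop either.
Park Break starts before Observatory Break ends → Observatory Break and Park Break overlap.
Harbour Tasting starts after Observatory Break ends, so nothing later overlaps Observatory Break either.
Harbour Tasting starts after Park Break ends, so nothing later overlaps Park Break either.
Cathedral Lunch starts after Harbour Tasting ends, so nothing later overlaps Harbour Tasting either.
Gardens Lunch starts after Cathedral Lunch ends, so nothing later overlaps Cathedral Lunch either.
Old-Town Tasting starts exactly when Gardens Lunch ends (back-to-back, no overlap), so nothing later overlaps Gardens Lunch either.
Gallery Walk starts before Old-Town Tasting ends → Old-Town Tasting and Gallery Walk overlap.
Market Break starts before Old-Town Tasting ends → Old-Town Tasting and Market Break overlap.
Market Break starts before Gallery Walk ends → Gallery Walk and Market Break overlap.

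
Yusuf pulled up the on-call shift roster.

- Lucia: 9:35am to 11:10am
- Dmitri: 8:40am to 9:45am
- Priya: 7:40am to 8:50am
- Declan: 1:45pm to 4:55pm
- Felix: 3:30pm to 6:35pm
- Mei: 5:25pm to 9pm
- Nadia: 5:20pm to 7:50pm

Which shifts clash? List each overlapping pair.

Check each pair: they overlap iff neither finishes before the other starts.
Sorted by start: Priya, Dmitri, Lucia, Declan, Felix, Nadia, Mei.
Dmitri starts before Priya ends → Priya and Dmitri overlap.
Lucia starts after Priya ends, so Priya has no further overlaps.
Lucia starts before Dmitri ends → Dmitri and Lucia overlap.
Declan starts after Dmitri ends, so Dmitri has no further overlaps.
Declan starts after Lucia ends, so Lucia has no further overlaps.
Felix starts before Declan ends → Declan and Felix overlap.
Nadia starts after Declan ends, so Declan has no further overlaps.
Nadia starts before Felix ends → Felix and Nadia overlap.
Mei starts before Felix ends → Felix and Mei overlap.
Mei starts before Nadia ends → Nadia and Mei overlap.

Declan & Felix, Dmitri & Lucia, Dmitri & Priya, Felix & Mei, Felix & Nadia, Mei & Nadia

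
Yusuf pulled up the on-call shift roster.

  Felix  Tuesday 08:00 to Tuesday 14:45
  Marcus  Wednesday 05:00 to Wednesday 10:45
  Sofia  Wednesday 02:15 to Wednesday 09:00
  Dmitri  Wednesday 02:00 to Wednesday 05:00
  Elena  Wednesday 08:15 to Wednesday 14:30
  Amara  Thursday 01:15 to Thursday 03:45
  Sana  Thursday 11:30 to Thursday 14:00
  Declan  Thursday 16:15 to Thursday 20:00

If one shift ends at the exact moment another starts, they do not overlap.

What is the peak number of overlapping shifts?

Walk through starts and ends in time order (an end at T is processed before a start at T):
Tuesday 08:00 start Felix → 1
Tuesday 14:45 end Felix → 0
Wednesday 02:00 start Dmitri → 1
Wednesday 02:15 start Sofia → 2
Wednesday 05:00 end Dmitri → 1
Wednesday 05:00 start Marcus → 2
Wednesday 08:15 start Elena → 3
Wednesday 09:00 end Sofia → 2
Wednesday 10:45 end Marcus → 1
Wednesday 14:30 end Elena → 0
Thursday 01:15 start Amara → 1
Thursday 03:45 end Amara → 0
Thursday 11:30 start Sana → 1
Thursday 14:00 end Sana → 0
Thursday 16:15 start Declan → 1
Thursday 20:00 end Declan → 0
Peak is 3, at Wednesday 08:15 (Elena, Marcus, Sofia).

3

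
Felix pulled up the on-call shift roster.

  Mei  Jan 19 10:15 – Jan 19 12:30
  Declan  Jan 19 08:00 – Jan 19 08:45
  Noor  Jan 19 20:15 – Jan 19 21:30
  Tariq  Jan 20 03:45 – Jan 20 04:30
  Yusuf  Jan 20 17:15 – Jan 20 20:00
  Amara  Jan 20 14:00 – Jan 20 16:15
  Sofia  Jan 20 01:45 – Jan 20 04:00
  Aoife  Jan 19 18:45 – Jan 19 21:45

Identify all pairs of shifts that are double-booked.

Check each pair: they overlap iff neither finishes before the other starts.
Sorted by start: Declan, Mei, Aoife, Noor, Sofia, Tariq, Amara, Yusuf.
Mei starts after Declan ends; Declan is clear from here.
Aoife starts after Mei ends; Mei is clear from here.
Noor starts before Aoife ends → Aoife and Noor overlap.
Sofia starts after Aoife ends; Aoife is clear from here.
Sofia starts after Noor ends; Noor is clear from here.
Tariq starts before Sofia ends → Sofia and Tariq overlap.
Amara starts after Sofia ends; Sofia is clear from here.
Amara starts after Tariq ends; Tariq is clear from here.
Yusuf starts after Amara ends.

Aoife & Noor, Sofia & Tariq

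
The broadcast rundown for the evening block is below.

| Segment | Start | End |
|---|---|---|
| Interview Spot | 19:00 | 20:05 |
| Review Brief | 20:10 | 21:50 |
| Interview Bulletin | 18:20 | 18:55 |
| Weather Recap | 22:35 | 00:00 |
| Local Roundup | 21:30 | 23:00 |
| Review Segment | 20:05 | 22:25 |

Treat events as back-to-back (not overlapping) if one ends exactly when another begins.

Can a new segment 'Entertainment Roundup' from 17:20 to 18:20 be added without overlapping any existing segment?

Yes — the slot is free

Interview Bulletin: starts 18:20 at or after Entertainment Roundup ends 18:20 → clear.
Interview Spot: starts 19:00 at or after Entertainment Roundup ends 18:20 → clear.
Review Segment: starts 20:05 at or after Entertainment Roundup ends 18:20 → clear.
Review Brief: starts 20:10 at or after Entertainment Roundup ends 18:20 → clear.
Local Roundup: starts 21:30 at or after Entertainment Roundup ends 18:20 → clear.
Weather Recap: starts 22:35 at or after Entertainment Roundup ends 18:20 → clear.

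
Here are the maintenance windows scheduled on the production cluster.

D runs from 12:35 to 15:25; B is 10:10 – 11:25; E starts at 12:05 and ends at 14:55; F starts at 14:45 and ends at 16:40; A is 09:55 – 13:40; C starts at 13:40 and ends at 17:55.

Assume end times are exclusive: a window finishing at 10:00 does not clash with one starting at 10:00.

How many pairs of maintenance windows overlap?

9

Sorted by start: A, B, E, D, C, F.
B starts before A ends → A and B overlap.
E starts before A ends → A and E overlap.
D starts before A ends → A and D overlap.
C starts exactly when A ends (back-to-back, no overlap), so A has no further overlaps.
E starts after B ends, so B has no further overlaps.
D starts before E ends → E and D overlap.
C starts before E ends → E and C overlap.
F starts before E ends → E and F overlap.
C starts before D ends → D and C overlap.
F starts before D ends → D and F overlap.
F starts before C ends → C and F overlap.
Overlapping pairs: A & B, A & D, A & E, C & D, C & E, C & F, D & E, D & F, E & F — 9 in total.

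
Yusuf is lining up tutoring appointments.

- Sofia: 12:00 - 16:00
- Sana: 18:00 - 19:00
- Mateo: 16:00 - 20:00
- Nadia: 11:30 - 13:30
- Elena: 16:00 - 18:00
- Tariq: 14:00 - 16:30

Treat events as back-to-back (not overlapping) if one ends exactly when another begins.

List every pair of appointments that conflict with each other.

Check each pair: they overlap iff neither finishes before the other starts.
Sorted by start: Nadia, Sofia, Tariq, Mateo, Elena, Sana.
Sofia starts before Nadia ends → Nadia and Sofia overlap.
Tariq starts after Nadia ends, so nothing later overlaps Nadia either.
Tariq starts before Sofia ends → Sofia and Tariq overlap.
Mateo starts exactly when Sofia ends (back-to-back, no overlap), so nothing later overlaps Sofia either.
Mateo starts before Tariq ends → Tariq and Mateo overlap.
Elena starts before Tariq ends → Tariq and Elena overlap.
Sana starts after Tariq ends.
Elena starts before Mateo ends → Mateo and Elena overlap.
Sana starts before Mateo ends → Mateo and Sana overlap.
Sana starts exactly when Elena ends (back-to-back, no overlap).

Elena & Mateo, Elena & Tariq, Mateo & Sana, Mateo & Tariq, Nadia & Sofia, Sofia & Tariq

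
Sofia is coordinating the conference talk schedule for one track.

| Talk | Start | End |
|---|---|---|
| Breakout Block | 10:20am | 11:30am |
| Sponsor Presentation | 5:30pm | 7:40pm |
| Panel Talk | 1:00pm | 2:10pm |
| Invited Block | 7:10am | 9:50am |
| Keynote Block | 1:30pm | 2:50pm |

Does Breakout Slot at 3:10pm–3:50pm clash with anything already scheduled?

No — it doesn't clash with anything

Invited Block: ends 9:50am at or before Breakout Slot starts 3:10pm → clear.
Breakout Block: ends 11:30am at or before Breakout Slot starts 3:10pm → clear.
Panel Talk: ends 2:10pm at or before Breakout Slot starts 3:10pm → clear.
Keynote Block: ends 2:50pm at or before Breakout Slot starts 3:10pm → clear.
Sponsor Presentation: starts 5:30pm at or after Breakout Slot ends 3:50pm → clear.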